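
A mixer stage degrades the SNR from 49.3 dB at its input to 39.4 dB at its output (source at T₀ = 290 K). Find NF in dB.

NF (dB) = SNR_in(dB) − SNR_out(dB) when the source is at T₀
NF = 49.3 − 39.4 = 9.9 dB

9.9 dB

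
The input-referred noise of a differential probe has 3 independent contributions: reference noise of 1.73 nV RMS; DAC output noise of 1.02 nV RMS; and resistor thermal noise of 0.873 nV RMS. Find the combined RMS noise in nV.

2.19 nV

Uncorrelated sources add in power (mean-square): V_tot = √(ΣV_i²)
V_tot = √[(1.73×10⁻⁹)² + (1.02×10⁻⁹)² + (8.73×10⁻¹⁰)²] = 2.19×10⁻⁹ V = 2.19 nV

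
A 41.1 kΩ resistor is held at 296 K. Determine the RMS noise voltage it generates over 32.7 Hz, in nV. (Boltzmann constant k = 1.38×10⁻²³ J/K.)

148 nV

V_n = √(4kTRB)
4kTRB = 4 × 1.38×10⁻²³ × 296 × 4.11×10⁴ × 3.27×10¹ = 2.20×10⁻¹⁴ V²
V_n = √(2.20×10⁻¹⁴) = 1.48×10⁻⁷ V = 148 nV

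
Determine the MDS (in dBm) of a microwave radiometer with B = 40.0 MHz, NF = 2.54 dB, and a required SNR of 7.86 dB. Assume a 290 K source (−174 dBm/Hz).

−87.6 dBm

Sensitivity = −174 + 10 log₁₀(B) + NF + SNR_min
= −174 + 76.02 + 2.54 + 7.86
= −87.58 dBm → −87.6 dBm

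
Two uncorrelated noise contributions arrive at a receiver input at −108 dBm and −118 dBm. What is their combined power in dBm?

−107.6 dBm

Convert to linear, add, convert back:
P₁ = 1.58×10⁻¹⁴ W, P₂ = 1.58×10⁻¹⁵ W
P_tot = 1.74×10⁻¹⁴ W → 10 log₁₀(P_tot / 10⁻³) = −107.6 dBm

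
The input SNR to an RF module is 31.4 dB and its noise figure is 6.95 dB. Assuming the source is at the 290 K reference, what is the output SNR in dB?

By definition F = SNR_in/SNR_out, so in dB: SNR_out = SNR_in − NF
SNR_out = 31.4 − 6.95 = 24.45 dB

24.45 dB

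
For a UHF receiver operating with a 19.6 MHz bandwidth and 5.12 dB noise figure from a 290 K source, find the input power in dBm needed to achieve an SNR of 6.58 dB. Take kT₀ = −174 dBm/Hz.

−89.4 dBm

Sensitivity = −174 + 10 log₁₀(B) + NF + SNR_min
= −174 + 72.92 + 5.12 + 6.58
= −89.38 dBm → −89.4 dBm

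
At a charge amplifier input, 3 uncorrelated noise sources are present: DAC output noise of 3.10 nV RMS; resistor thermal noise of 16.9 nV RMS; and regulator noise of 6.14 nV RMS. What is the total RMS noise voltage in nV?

Uncorrelated sources add in power (mean-square): V_tot = √(ΣV_i²)
V_tot = √[(3.10×10⁻⁹)² + (1.69×10⁻⁸)² + (6.14×10⁻⁹)²] = 1.82×10⁻⁸ V = 18.2 nV

18.2 nV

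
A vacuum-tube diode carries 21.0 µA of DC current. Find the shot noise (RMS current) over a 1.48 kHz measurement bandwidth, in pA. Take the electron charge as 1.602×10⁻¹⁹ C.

99.8 pA

I_n = √(2qI·B)
2qI·B = 2 × 1.602×10⁻¹⁹ × 2.10×10⁻⁵ × 1.48×10³ = 9.96×10⁻²¹ A²
I_n = √(9.96×10⁻²¹) = 9.98×10⁻¹¹ A = 99.8 pA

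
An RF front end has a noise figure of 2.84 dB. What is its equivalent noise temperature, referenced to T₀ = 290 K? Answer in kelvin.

268 K

F = 10^(2.84/10) = 1.92309
T_e = (F − 1)·T₀ = (1.92309 − 1) × 290 = 268 K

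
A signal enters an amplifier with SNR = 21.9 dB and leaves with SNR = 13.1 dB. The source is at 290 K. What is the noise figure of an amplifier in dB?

NF (dB) = SNR_in(dB) − SNR_out(dB) when the source is at T₀
NF = 21.9 − 13.1 = 8.8 dB

8.8 dB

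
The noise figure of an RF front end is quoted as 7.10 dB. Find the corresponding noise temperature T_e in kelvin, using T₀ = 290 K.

F = 10^(7.10/10) = 5.12861
T_e = (F − 1)·T₀ = (5.12861 − 1) × 290 = 1197 K

1197 K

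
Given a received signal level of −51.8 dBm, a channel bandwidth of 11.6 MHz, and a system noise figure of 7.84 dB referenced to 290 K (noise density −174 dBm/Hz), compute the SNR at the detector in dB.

43.7 dB

Noise floor: N = −174 + 10 log₁₀(B) + NF
10 log₁₀(1.16×10⁷) = 70.64 dB
N = −174 + 70.64 + 7.84 = −95.52 dBm
SNR = P_sig − N = −51.8 − (−95.52) = 43.72 dB → 43.7 dB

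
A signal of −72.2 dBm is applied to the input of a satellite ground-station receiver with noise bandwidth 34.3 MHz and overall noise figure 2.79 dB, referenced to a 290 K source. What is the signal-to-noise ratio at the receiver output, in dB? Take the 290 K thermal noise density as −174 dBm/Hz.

23.7 dB

Noise floor: N = −174 + 10 log₁₀(B) + NF
10 log₁₀(3.43×10⁷) = 75.35 dB
N = −174 + 75.35 + 2.79 = −95.86 dBm
SNR = P_sig − N = −72.2 − (−95.86) = 23.66 dB → 23.7 dB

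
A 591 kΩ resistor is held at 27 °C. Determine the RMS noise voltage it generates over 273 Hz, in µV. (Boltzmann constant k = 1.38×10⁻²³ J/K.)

T = 27 °C + 273.15 = 300.15 K
V_n = √(4kTRB)
4kTRB = 4 × 1.38×10⁻²³ × 300.15 × 5.91×10⁵ × 2.73×10² = 2.67×10⁻¹² V²
V_n = √(2.67×10⁻¹²) = 1.63×10⁻⁶ V = 1.63 µV

1.63 µV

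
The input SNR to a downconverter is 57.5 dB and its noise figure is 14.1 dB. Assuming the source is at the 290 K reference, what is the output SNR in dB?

By definition F = SNR_in/SNR_out, so in dB: SNR_out = SNR_in − NF
SNR_out = 57.5 − 14.1 = 43.4 dB

43.4 dB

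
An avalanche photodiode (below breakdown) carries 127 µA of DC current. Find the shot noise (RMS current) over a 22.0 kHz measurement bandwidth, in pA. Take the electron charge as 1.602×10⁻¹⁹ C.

I_n = √(2qI·B)
2qI·B = 2 × 1.602×10⁻¹⁹ × 1.27×10⁻⁴ × 2.20×10⁴ = 8.95×10⁻¹⁹ A²
I_n = √(8.95×10⁻¹⁹) = 9.46×10⁻¹⁰ A = 946 pA

946 pA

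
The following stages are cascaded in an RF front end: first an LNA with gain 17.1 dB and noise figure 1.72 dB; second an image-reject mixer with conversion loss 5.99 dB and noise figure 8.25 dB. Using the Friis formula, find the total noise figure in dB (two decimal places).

2.03 dB

Convert to linear (a loss of L dB is a gain of −L dB): F_i = 10^(NF_i/10), G_i = 10^(G_i,dB/10)
  Stage 1: F_1 = 10^(1.72/10) = 1.486, G_1 = 10^(17.1/10) = 51.29
  Stage 2: F_2 = 10^(8.25/10) = 6.683, G_2 = 10^(−5.99/10) = 0.2518
Friis cascade:
  F = 1.486 + (6.683 − 1)/51.29 = 1.597
NF = 10 log₁₀(1.597) = 2.03 dB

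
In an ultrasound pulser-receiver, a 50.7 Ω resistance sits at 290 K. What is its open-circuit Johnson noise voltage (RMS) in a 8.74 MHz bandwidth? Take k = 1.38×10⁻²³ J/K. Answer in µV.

V_n = √(4kTRB)
4kTRB = 4 × 1.38×10⁻²³ × 290 × 5.07×10¹ × 8.74×10⁶ = 7.09×10⁻¹² V²
V_n = √(7.09×10⁻¹²) = 2.66×10⁻⁶ V = 2.66 µV

2.66 µV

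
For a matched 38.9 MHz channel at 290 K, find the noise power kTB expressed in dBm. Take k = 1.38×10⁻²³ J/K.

P_n = kTB = 1.38×10⁻²³ × 290 × 3.89×10⁷ = 1.56×10⁻¹³ W
In dBm: 10 log₁₀(1.56×10⁻¹³ / 10⁻³) = −98.1 dBm

−98.1 dBm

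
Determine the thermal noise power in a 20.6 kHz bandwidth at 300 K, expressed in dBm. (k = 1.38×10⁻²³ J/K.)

P_n = kTB = 1.38×10⁻²³ × 300 × 2.06×10⁴ = 8.53×10⁻¹⁷ W
In dBm: 10 log₁₀(8.53×10⁻¹⁷ / 10⁻³) = −130.7 dBm

−130.7 dBm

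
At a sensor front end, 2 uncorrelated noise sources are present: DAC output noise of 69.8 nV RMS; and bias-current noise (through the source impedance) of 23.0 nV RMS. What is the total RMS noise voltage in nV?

Uncorrelated sources add in power (mean-square): V_tot = √(ΣV_i²)
V_tot = √[(6.98×10⁻⁸)² + (2.30×10⁻⁸)²] = 7.35×10⁻⁸ V = 73.5 nV

73.5 nV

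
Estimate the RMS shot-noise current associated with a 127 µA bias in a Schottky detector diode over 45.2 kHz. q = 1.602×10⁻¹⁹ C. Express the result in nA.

I_n = √(2qI·B)
2qI·B = 2 × 1.602×10⁻¹⁹ × 1.27×10⁻⁴ × 4.52×10⁴ = 1.84×10⁻¹⁸ A²
I_n = √(1.84×10⁻¹⁸) = 1.36×10⁻⁹ A = 1.36 nA

1.36 nA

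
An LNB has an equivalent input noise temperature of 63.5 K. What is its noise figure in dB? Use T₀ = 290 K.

F = 1 + T_e/T₀ = 1 + 63.5/290 = 1.21897
NF = 10 log₁₀(1.21897) = 0.860 dB

0.860 dB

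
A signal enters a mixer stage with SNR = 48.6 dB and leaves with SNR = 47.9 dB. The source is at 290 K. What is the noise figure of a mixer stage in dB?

NF (dB) = SNR_in(dB) − SNR_out(dB) when the source is at T₀
NF = 48.6 − 47.9 = 0.7 dB

0.7 dB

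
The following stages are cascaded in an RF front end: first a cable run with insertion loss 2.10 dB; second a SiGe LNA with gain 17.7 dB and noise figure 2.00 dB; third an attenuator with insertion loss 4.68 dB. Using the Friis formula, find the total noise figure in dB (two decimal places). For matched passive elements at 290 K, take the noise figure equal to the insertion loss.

4.19 dB

Convert to linear (a loss of L dB is a gain of −L dB): F_i = 10^(NF_i/10), G_i = 10^(G_i,dB/10)
  Stage 1: F_1 = 10^(2.10/10) = 1.622, G_1 = 10^(−2.10/10) = 0.6166
  Stage 2: F_2 = 10^(2.00/10) = 1.585, G_2 = 10^(17.7/10) = 58.88
  Stage 3: F_3 = 10^(4.68/10) = 2.938, G_3 = 10^(−4.68/10) = 0.3404
Friis cascade:
  F = 1.622 + (1.585 − 1)/0.6166 + (2.938 − 1)/36.31 = 2.624
NF = 10 log₁₀(2.624) = 4.19 dB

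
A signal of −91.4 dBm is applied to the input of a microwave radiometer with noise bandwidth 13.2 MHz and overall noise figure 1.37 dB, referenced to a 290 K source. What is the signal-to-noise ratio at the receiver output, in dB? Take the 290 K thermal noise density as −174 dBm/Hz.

Noise floor: N = −174 + 10 log₁₀(B) + NF
10 log₁₀(1.32×10⁷) = 71.21 dB
N = −174 + 71.21 + 1.37 = −101.42 dBm
SNR = P_sig − N = −91.4 − (−101.42) = 10.02 dB → 10.0 dB

10.0 dB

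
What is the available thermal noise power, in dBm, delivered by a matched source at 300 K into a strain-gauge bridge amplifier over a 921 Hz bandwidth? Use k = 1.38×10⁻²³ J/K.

−144.2 dBm

P_n = kTB = 1.38×10⁻²³ × 300 × 9.21×10² = 3.81×10⁻¹⁸ W
In dBm: 10 log₁₀(3.81×10⁻¹⁸ / 10⁻³) = −144.2 dBm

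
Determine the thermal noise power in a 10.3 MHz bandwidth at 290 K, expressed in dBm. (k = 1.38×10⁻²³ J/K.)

−103.8 dBm

P_n = kTB = 1.38×10⁻²³ × 290 × 1.03×10⁷ = 4.12×10⁻¹⁴ W
In dBm: 10 log₁₀(4.12×10⁻¹⁴ / 10⁻³) = −103.8 dBm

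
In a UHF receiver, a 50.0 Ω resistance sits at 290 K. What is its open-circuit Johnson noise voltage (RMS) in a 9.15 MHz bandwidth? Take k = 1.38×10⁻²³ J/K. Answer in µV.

V_n = √(4kTRB)
4kTRB = 4 × 1.38×10⁻²³ × 290 × 5.00×10¹ × 9.15×10⁶ = 7.32×10⁻¹² V²
V_n = √(7.32×10⁻¹²) = 2.71×10⁻⁶ V = 2.71 µV

2.71 µV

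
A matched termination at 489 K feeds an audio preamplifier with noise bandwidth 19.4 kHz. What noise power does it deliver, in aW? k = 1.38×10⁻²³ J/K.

P_n = kTB = 1.38×10⁻²³ × 489 × 1.94×10⁴ = 1.31×10⁻¹⁶ W = 131 aW

131 aW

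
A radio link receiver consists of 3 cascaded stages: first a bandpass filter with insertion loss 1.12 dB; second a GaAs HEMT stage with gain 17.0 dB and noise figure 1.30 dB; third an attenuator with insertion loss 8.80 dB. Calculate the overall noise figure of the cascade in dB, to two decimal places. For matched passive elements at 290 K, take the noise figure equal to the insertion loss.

Convert to linear (a loss of L dB is a gain of −L dB): F_i = 10^(NF_i/10), G_i = 10^(G_i,dB/10)
  Stage 1: F_1 = 10^(1.12/10) = 1.294, G_1 = 10^(−1.12/10) = 0.7727
  Stage 2: F_2 = 10^(1.30/10) = 1.349, G_2 = 10^(17.0/10) = 50.12
  Stage 3: F_3 = 10^(8.80/10) = 7.586, G_3 = 10^(−8.80/10) = 0.1318
Friis cascade:
  F = 1.294 + (1.349 − 1)/0.7727 + (7.586 − 1)/38.73 = 1.916
NF = 10 log₁₀(1.916) = 2.82 dB

2.82 dB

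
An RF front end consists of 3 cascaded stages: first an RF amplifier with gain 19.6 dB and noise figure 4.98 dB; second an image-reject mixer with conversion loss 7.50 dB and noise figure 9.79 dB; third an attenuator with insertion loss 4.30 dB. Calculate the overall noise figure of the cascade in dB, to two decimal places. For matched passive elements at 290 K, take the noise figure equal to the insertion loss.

5.24 dB

Convert to linear (a loss of L dB is a gain of −L dB): F_i = 10^(NF_i/10), G_i = 10^(G_i,dB/10)
  Stage 1: F_1 = 10^(4.98/10) = 3.148, G_1 = 10^(19.6/10) = 91.20
  Stage 2: F_2 = 10^(9.79/10) = 9.528, G_2 = 10^(−7.50/10) = 0.1778
  Stage 3: F_3 = 10^(4.30/10) = 2.692, G_3 = 10^(−4.30/10) = 0.3715
Friis cascade:
  F = 3.148 + (9.528 − 1)/91.20 + (2.692 − 1)/16.22 = 3.346
NF = 10 log₁₀(3.346) = 5.24 dB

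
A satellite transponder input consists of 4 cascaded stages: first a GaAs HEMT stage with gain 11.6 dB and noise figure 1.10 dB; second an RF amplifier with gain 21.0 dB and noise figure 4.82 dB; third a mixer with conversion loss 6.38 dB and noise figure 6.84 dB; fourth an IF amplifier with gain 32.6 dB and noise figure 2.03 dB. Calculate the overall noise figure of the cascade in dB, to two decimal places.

Convert to linear (a loss of L dB is a gain of −L dB): F_i = 10^(NF_i/10), G_i = 10^(G_i,dB/10)
  Stage 1: F_1 = 10^(1.10/10) = 1.288, G_1 = 10^(11.6/10) = 14.45
  Stage 2: F_2 = 10^(4.82/10) = 3.034, G_2 = 10^(21.0/10) = 125.9
  Stage 3: F_3 = 10^(6.84/10) = 4.831, G_3 = 10^(−6.38/10) = 0.2301
  Stage 4: F_4 = 10^(2.03/10) = 1.596, G_4 = 10^(32.6/10) = 1820
Friis cascade:
  F = 1.288 + (3.034 − 1)/14.45 + (4.831 − 1)/1820 + (1.596 − 1)/418.8 = 1.432
NF = 10 log₁₀(1.432) = 1.56 dB

1.56 dB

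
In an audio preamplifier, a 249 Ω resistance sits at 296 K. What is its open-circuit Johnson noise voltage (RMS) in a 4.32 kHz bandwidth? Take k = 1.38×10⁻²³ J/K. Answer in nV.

V_n = √(4kTRB)
4kTRB = 4 × 1.38×10⁻²³ × 296 × 2.49×10² × 4.32×10³ = 1.76×10⁻¹⁴ V²
V_n = √(1.76×10⁻¹⁴) = 1.33×10⁻⁷ V = 133 nV

133 nV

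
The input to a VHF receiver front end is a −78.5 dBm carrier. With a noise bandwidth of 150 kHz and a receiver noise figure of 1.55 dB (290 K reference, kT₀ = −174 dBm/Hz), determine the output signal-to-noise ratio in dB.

42.2 dB

Noise floor: N = −174 + 10 log₁₀(B) + NF
10 log₁₀(1.50×10⁵) = 51.76 dB
N = −174 + 51.76 + 1.55 = −120.69 dBm
SNR = P_sig − N = −78.5 − (−120.69) = 42.19 dB → 42.2 dB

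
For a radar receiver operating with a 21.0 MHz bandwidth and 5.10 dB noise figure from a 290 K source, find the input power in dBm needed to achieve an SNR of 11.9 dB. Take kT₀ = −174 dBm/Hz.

−83.8 dBm

Sensitivity = −174 + 10 log₁₀(B) + NF + SNR_min
= −174 + 73.22 + 5.10 + 11.9
= −83.78 dBm → −83.8 dBm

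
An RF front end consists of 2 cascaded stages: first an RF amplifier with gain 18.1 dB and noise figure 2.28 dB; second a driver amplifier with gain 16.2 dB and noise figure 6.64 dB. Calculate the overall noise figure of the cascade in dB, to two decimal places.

2.42 dB

Convert to linear (a loss of L dB is a gain of −L dB): F_i = 10^(NF_i/10), G_i = 10^(G_i,dB/10)
  Stage 1: F_1 = 10^(2.28/10) = 1.690, G_1 = 10^(18.1/10) = 64.57
  Stage 2: F_2 = 10^(6.64/10) = 4.613, G_2 = 10^(16.2/10) = 41.69
Friis cascade:
  F = 1.690 + (4.613 − 1)/64.57 = 1.746
NF = 10 log₁₀(1.746) = 2.42 dB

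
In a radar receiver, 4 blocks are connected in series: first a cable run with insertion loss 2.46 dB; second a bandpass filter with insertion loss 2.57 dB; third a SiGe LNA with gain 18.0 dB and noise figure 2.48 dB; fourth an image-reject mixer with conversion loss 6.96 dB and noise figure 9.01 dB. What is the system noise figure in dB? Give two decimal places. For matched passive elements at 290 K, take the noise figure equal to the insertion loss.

7.77 dB

Convert to linear (a loss of L dB is a gain of −L dB): F_i = 10^(NF_i/10), G_i = 10^(G_i,dB/10)
  Stage 1: F_1 = 10^(2.46/10) = 1.762, G_1 = 10^(−2.46/10) = 0.5675
  Stage 2: F_2 = 10^(2.57/10) = 1.807, G_2 = 10^(−2.57/10) = 0.5534
  Stage 3: F_3 = 10^(2.48/10) = 1.770, G_3 = 10^(18.0/10) = 63.10
  Stage 4: F_4 = 10^(9.01/10) = 7.962, G_4 = 10^(−6.96/10) = 0.2014
Friis cascade:
  F = 1.762 + (1.807 − 1)/0.5675 + (1.770 − 1)/0.3141 + (7.962 − 1)/19.82 = 5.988
NF = 10 log₁₀(5.988) = 7.77 dB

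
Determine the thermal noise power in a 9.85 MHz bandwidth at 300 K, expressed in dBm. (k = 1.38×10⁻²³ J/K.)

P_n = kTB = 1.38×10⁻²³ × 300 × 9.85×10⁶ = 4.08×10⁻¹⁴ W
In dBm: 10 log₁₀(4.08×10⁻¹⁴ / 10⁻³) = −103.9 dBm

−103.9 dBm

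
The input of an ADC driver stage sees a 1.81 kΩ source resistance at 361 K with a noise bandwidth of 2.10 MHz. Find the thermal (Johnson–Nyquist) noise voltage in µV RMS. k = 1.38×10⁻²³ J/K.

8.70 µV

V_n = √(4kTRB)
4kTRB = 4 × 1.38×10⁻²³ × 361 × 1.81×10³ × 2.10×10⁶ = 7.57×10⁻¹¹ V²
V_n = √(7.57×10⁻¹¹) = 8.70×10⁻⁶ V = 8.70 µV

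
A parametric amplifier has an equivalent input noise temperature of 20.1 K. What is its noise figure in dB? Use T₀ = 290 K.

0.291 dB

F = 1 + T_e/T₀ = 1 + 20.1/290 = 1.06931
NF = 10 log₁₀(1.06931) = 0.291 dB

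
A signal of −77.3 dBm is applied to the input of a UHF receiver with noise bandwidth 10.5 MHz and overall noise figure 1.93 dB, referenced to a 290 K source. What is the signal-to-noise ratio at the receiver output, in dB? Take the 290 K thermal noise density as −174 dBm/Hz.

Noise floor: N = −174 + 10 log₁₀(B) + NF
10 log₁₀(1.05×10⁷) = 70.21 dB
N = −174 + 70.21 + 1.93 = −101.86 dBm
SNR = P_sig − N = −77.3 − (−101.86) = 24.56 dB → 24.6 dB

24.6 dB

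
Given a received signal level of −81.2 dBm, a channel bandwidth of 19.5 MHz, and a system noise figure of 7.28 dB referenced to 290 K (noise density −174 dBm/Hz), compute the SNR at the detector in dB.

Noise floor: N = −174 + 10 log₁₀(B) + NF
10 log₁₀(1.95×10⁷) = 72.9 dB
N = −174 + 72.9 + 7.28 = −93.82 dBm
SNR = P_sig − N = −81.2 − (−93.82) = 12.62 dB → 12.6 dB

12.6 dB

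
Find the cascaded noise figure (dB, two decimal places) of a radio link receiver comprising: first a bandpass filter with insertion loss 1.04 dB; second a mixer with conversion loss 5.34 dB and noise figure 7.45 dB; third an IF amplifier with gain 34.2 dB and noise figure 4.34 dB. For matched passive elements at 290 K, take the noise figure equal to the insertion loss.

Convert to linear (a loss of L dB is a gain of −L dB): F_i = 10^(NF_i/10), G_i = 10^(G_i,dB/10)
  Stage 1: F_1 = 10^(1.04/10) = 1.271, G_1 = 10^(−1.04/10) = 0.7870
  Stage 2: F_2 = 10^(7.45/10) = 5.559, G_2 = 10^(−5.34/10) = 0.2924
  Stage 3: F_3 = 10^(4.34/10) = 2.716, G_3 = 10^(34.2/10) = 2630
Friis cascade:
  F = 1.271 + (5.559 − 1)/0.7870 + (2.716 − 1)/0.2301 = 14.52
NF = 10 log₁₀(14.52) = 11.62 dB

11.62 dB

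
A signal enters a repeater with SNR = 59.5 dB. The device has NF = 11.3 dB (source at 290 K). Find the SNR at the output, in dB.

By definition F = SNR_in/SNR_out, so in dB: SNR_out = SNR_in − NF
SNR_out = 59.5 − 11.3 = 48.2 dB

48.2 dB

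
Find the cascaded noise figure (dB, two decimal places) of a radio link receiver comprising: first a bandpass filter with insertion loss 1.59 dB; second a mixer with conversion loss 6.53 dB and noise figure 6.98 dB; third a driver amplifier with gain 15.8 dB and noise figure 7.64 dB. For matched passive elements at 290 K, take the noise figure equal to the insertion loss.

Convert to linear (a loss of L dB is a gain of −L dB): F_i = 10^(NF_i/10), G_i = 10^(G_i,dB/10)
  Stage 1: F_1 = 10^(1.59/10) = 1.442, G_1 = 10^(−1.59/10) = 0.6934
  Stage 2: F_2 = 10^(6.98/10) = 4.989, G_2 = 10^(−6.53/10) = 0.2223
  Stage 3: F_3 = 10^(7.64/10) = 5.808, G_3 = 10^(15.8/10) = 38.02
Friis cascade:
  F = 1.442 + (4.989 − 1)/0.6934 + (5.808 − 1)/0.1542 = 38.38
NF = 10 log₁₀(38.38) = 15.84 dB

15.84 dB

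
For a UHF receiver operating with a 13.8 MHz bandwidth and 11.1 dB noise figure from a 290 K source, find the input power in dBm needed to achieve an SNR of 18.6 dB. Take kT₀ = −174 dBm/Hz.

−72.9 dBm

Sensitivity = −174 + 10 log₁₀(B) + NF + SNR_min
= −174 + 71.4 + 11.1 + 18.6
= −72.9 dBm → −72.9 dBm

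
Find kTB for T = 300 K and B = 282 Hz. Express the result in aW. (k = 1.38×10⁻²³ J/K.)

P_n = kTB = 1.38×10⁻²³ × 300 × 2.82×10² = 1.17×10⁻¹⁸ W = 1.17 aW

1.17 aW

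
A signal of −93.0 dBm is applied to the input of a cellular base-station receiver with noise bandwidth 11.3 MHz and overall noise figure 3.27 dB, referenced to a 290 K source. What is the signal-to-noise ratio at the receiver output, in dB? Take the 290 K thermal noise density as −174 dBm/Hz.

7.2 dB

Noise floor: N = −174 + 10 log₁₀(B) + NF
10 log₁₀(1.13×10⁷) = 70.53 dB
N = −174 + 70.53 + 3.27 = −100.20 dBm
SNR = P_sig − N = −93.0 − (−100.20) = 7.20 dB → 7.2 dB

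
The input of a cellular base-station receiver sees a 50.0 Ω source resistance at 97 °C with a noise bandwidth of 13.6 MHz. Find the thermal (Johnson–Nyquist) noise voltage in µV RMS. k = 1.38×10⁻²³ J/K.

3.73 µV

T = 97 °C + 273.15 = 370.15 K
V_n = √(4kTRB)
4kTRB = 4 × 1.38×10⁻²³ × 370.15 × 5.00×10¹ × 1.36×10⁷ = 1.39×10⁻¹¹ V²
V_n = √(1.39×10⁻¹¹) = 3.73×10⁻⁶ V = 3.73 µV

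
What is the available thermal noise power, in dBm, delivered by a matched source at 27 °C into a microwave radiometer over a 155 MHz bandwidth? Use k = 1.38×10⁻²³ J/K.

T = 27 °C + 273.15 = 300.15 K
P_n = kTB = 1.38×10⁻²³ × 300.15 × 1.55×10⁸ = 6.42×10⁻¹³ W
In dBm: 10 log₁₀(6.42×10⁻¹³ / 10⁻³) = −91.9 dBm

−91.9 dBm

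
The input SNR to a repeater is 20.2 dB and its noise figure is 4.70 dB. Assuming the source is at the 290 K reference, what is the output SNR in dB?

By definition F = SNR_in/SNR_out, so in dB: SNR_out = SNR_in − NF
SNR_out = 20.2 − 4.70 = 15.50 dB

15.50 dB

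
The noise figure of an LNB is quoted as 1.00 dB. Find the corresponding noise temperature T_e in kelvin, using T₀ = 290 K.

75.1 K

F = 10^(1.00/10) = 1.25893
T_e = (F − 1)·T₀ = (1.25893 − 1) × 290 = 75.1 K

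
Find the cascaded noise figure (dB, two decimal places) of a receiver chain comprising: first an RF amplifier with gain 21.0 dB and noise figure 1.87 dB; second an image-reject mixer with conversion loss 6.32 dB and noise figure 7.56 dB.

Convert to linear (a loss of L dB is a gain of −L dB): F_i = 10^(NF_i/10), G_i = 10^(G_i,dB/10)
  Stage 1: F_1 = 10^(1.87/10) = 1.538, G_1 = 10^(21.0/10) = 125.9
  Stage 2: F_2 = 10^(7.56/10) = 5.702, G_2 = 10^(−6.32/10) = 0.2333
Friis cascade:
  F = 1.538 + (5.702 − 1)/125.9 = 1.576
NF = 10 log₁₀(1.576) = 1.97 dB

1.97 dB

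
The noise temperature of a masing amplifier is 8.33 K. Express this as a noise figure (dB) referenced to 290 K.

F = 1 + T_e/T₀ = 1 + 8.33/290 = 1.02872
NF = 10 log₁₀(1.02872) = 0.123 dB

0.123 dB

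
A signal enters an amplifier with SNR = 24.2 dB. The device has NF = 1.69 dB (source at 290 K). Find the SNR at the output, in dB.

22.51 dB

By definition F = SNR_in/SNR_out, so in dB: SNR_out = SNR_in − NF
SNR_out = 24.2 − 1.69 = 22.51 dB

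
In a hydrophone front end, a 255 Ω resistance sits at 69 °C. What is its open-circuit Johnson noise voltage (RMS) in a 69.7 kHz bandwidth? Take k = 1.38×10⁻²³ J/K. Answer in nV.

T = 69 °C + 273.15 = 342.15 K
V_n = √(4kTRB)
4kTRB = 4 × 1.38×10⁻²³ × 342.15 × 2.55×10² × 6.97×10⁴ = 3.36×10⁻¹³ V²
V_n = √(3.36×10⁻¹³) = 5.79×10⁻⁷ V = 579 nV

579 nV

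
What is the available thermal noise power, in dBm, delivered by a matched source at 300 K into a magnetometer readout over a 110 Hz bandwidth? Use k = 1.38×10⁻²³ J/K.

−153.4 dBm

P_n = kTB = 1.38×10⁻²³ × 300 × 1.10×10² = 4.55×10⁻¹⁹ W
In dBm: 10 log₁₀(4.55×10⁻¹⁹ / 10⁻³) = −153.4 dBm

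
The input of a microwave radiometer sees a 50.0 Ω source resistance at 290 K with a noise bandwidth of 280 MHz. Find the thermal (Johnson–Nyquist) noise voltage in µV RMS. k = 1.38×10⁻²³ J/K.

15.0 µV

V_n = √(4kTRB)
4kTRB = 4 × 1.38×10⁻²³ × 290 × 5.00×10¹ × 2.80×10⁸ = 2.24×10⁻¹⁰ V²
V_n = √(2.24×10⁻¹⁰) = 1.50×10⁻⁵ V = 15.0 µV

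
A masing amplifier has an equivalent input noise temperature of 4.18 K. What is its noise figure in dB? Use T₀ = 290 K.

F = 1 + T_e/T₀ = 1 + 4.18/290 = 1.01441
NF = 10 log₁₀(1.01441) = 0.062 dB

0.062 dB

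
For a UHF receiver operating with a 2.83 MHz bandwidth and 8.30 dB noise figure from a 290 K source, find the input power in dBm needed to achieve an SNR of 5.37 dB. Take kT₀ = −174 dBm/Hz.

Sensitivity = −174 + 10 log₁₀(B) + NF + SNR_min
= −174 + 64.52 + 8.30 + 5.37
= −95.81 dBm → −95.8 dBm

−95.8 dBm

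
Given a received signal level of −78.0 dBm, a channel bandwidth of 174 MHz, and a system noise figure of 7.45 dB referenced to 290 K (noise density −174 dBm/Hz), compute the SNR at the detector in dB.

Noise floor: N = −174 + 10 log₁₀(B) + NF
10 log₁₀(1.74×10⁸) = 82.41 dB
N = −174 + 82.41 + 7.45 = −84.14 dBm
SNR = P_sig − N = −78.0 − (−84.14) = 6.14 dB → 6.1 dB

6.1 dB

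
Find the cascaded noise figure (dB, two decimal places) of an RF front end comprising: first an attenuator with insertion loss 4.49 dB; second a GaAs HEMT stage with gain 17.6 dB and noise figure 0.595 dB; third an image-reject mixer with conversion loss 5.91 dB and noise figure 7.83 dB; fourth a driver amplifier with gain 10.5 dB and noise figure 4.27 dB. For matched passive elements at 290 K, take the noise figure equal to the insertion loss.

5.79 dB

Convert to linear (a loss of L dB is a gain of −L dB): F_i = 10^(NF_i/10), G_i = 10^(G_i,dB/10)
  Stage 1: F_1 = 10^(4.49/10) = 2.812, G_1 = 10^(−4.49/10) = 0.3556
  Stage 2: F_2 = 10^(0.595/10) = 1.147, G_2 = 10^(17.6/10) = 57.54
  Stage 3: F_3 = 10^(7.83/10) = 6.067, G_3 = 10^(−5.91/10) = 0.2564
  Stage 4: F_4 = 10^(4.27/10) = 2.673, G_4 = 10^(10.5/10) = 11.22
Friis cascade:
  F = 2.812 + (1.147 − 1)/0.3556 + (6.067 − 1)/20.46 + (2.673 − 1)/5.248 = 3.791
NF = 10 log₁₀(3.791) = 5.79 dB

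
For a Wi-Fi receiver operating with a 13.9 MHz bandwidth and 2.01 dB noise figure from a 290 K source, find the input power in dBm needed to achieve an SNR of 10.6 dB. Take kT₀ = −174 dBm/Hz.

−90.0 dBm

Sensitivity = −174 + 10 log₁₀(B) + NF + SNR_min
= −174 + 71.43 + 2.01 + 10.6
= −89.96 dBm → −90.0 dBm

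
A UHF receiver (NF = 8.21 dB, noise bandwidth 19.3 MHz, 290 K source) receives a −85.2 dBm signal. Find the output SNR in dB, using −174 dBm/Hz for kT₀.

7.7 dB

Noise floor: N = −174 + 10 log₁₀(B) + NF
10 log₁₀(1.93×10⁷) = 72.86 dB
N = −174 + 72.86 + 8.21 = −92.93 dBm
SNR = P_sig − N = −85.2 − (−92.93) = 7.73 dB → 7.7 dB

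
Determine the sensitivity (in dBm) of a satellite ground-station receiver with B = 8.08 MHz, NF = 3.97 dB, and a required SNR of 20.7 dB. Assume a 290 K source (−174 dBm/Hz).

Sensitivity = −174 + 10 log₁₀(B) + NF + SNR_min
= −174 + 69.07 + 3.97 + 20.7
= −80.26 dBm → −80.3 dBm

−80.3 dBm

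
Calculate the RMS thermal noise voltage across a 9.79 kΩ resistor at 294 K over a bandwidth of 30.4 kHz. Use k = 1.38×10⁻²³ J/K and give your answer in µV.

V_n = √(4kTRB)
4kTRB = 4 × 1.38×10⁻²³ × 294 × 9.79×10³ × 3.04×10⁴ = 4.83×10⁻¹² V²
V_n = √(4.83×10⁻¹²) = 2.20×10⁻⁶ V = 2.20 µV

2.20 µV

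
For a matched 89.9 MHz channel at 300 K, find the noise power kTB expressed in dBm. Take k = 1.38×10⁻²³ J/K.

P_n = kTB = 1.38×10⁻²³ × 300 × 8.99×10⁷ = 3.72×10⁻¹³ W
In dBm: 10 log₁₀(3.72×10⁻¹³ / 10⁻³) = −94.3 dBm

−94.3 dBm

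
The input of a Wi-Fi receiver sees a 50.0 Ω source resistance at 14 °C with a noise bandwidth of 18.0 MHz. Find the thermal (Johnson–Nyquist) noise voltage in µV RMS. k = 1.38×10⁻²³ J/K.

T = 14 °C + 273.15 = 287.15 K
V_n = √(4kTRB)
4kTRB = 4 × 1.38×10⁻²³ × 287.15 × 5.00×10¹ × 1.80×10⁷ = 1.43×10⁻¹¹ V²
V_n = √(1.43×10⁻¹¹) = 3.78×10⁻⁶ V = 3.78 µV

3.78 µV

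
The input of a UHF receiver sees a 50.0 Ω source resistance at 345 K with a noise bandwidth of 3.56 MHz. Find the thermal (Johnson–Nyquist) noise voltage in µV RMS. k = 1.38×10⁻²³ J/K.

V_n = √(4kTRB)
4kTRB = 4 × 1.38×10⁻²³ × 345 × 5.00×10¹ × 3.56×10⁶ = 3.39×10⁻¹² V²
V_n = √(3.39×10⁻¹²) = 1.84×10⁻⁶ V = 1.84 µV

1.84 µV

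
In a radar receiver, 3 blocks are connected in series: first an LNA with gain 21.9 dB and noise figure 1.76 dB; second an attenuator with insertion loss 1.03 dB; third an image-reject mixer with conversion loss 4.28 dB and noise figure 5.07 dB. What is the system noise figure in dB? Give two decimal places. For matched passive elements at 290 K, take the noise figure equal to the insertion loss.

Convert to linear (a loss of L dB is a gain of −L dB): F_i = 10^(NF_i/10), G_i = 10^(G_i,dB/10)
  Stage 1: F_1 = 10^(1.76/10) = 1.500, G_1 = 10^(21.9/10) = 154.9
  Stage 2: F_2 = 10^(1.03/10) = 1.268, G_2 = 10^(−1.03/10) = 0.7889
  Stage 3: F_3 = 10^(5.07/10) = 3.214, G_3 = 10^(−4.28/10) = 0.3733
Friis cascade:
  F = 1.500 + (1.268 − 1)/154.9 + (3.214 − 1)/122.2 = 1.520
NF = 10 log₁₀(1.520) = 1.82 dB

1.82 dB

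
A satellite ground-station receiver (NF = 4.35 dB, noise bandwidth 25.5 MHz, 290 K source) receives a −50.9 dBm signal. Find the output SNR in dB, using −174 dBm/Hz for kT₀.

44.7 dB

Noise floor: N = −174 + 10 log₁₀(B) + NF
10 log₁₀(2.55×10⁷) = 74.07 dB
N = −174 + 74.07 + 4.35 = −95.58 dBm
SNR = P_sig − N = −50.9 − (−95.58) = 44.68 dB → 44.7 dB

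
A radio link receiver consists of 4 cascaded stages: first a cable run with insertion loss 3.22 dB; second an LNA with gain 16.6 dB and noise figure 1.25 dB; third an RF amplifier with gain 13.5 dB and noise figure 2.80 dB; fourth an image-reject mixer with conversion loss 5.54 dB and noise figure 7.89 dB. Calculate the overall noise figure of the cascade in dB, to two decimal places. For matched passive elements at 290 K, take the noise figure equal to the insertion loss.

4.55 dB

Convert to linear (a loss of L dB is a gain of −L dB): F_i = 10^(NF_i/10), G_i = 10^(G_i,dB/10)
  Stage 1: F_1 = 10^(3.22/10) = 2.099, G_1 = 10^(−3.22/10) = 0.4764
  Stage 2: F_2 = 10^(1.25/10) = 1.334, G_2 = 10^(16.6/10) = 45.71
  Stage 3: F_3 = 10^(2.80/10) = 1.905, G_3 = 10^(13.5/10) = 22.39
  Stage 4: F_4 = 10^(7.89/10) = 6.152, G_4 = 10^(−5.54/10) = 0.2793
Friis cascade:
  F = 2.099 + (1.334 − 1)/0.4764 + (1.905 − 1)/21.78 + (6.152 − 1)/487.5 = 2.851
NF = 10 log₁₀(2.851) = 4.55 dB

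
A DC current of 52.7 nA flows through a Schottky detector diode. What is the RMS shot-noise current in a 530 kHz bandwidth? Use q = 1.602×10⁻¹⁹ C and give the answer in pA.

94.6 pA

I_n = √(2qI·B)
2qI·B = 2 × 1.602×10⁻¹⁹ × 5.27×10⁻⁸ × 5.30×10⁵ = 8.95×10⁻²¹ A²
I_n = √(8.95×10⁻²¹) = 9.46×10⁻¹¹ A = 94.6 pA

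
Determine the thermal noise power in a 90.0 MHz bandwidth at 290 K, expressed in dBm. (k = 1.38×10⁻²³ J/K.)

−94.4 dBm

P_n = kTB = 1.38×10⁻²³ × 290 × 9.00×10⁷ = 3.60×10⁻¹³ W
In dBm: 10 log₁₀(3.60×10⁻¹³ / 10⁻³) = −94.4 dBm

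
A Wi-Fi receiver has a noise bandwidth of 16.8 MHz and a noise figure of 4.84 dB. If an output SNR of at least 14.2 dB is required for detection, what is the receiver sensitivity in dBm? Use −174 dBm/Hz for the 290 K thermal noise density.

−82.7 dBm

Sensitivity = −174 + 10 log₁₀(B) + NF + SNR_min
= −174 + 72.25 + 4.84 + 14.2
= −82.71 dBm → −82.7 dBm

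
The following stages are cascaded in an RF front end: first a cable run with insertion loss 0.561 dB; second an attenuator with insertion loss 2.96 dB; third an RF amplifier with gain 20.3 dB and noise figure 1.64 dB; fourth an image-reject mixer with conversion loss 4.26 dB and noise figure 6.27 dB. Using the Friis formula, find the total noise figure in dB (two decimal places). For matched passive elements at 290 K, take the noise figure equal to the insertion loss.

Convert to linear (a loss of L dB is a gain of −L dB): F_i = 10^(NF_i/10), G_i = 10^(G_i,dB/10)
  Stage 1: F_1 = 10^(0.561/10) = 1.138, G_1 = 10^(−0.561/10) = 0.8788
  Stage 2: F_2 = 10^(2.96/10) = 1.977, G_2 = 10^(−2.96/10) = 0.5058
  Stage 3: F_3 = 10^(1.64/10) = 1.459, G_3 = 10^(20.3/10) = 107.2
  Stage 4: F_4 = 10^(6.27/10) = 4.236, G_4 = 10^(−4.26/10) = 0.3750
Friis cascade:
  F = 1.138 + (1.977 − 1)/0.8788 + (1.459 − 1)/0.4445 + (4.236 − 1)/47.63 = 3.350
NF = 10 log₁₀(3.350) = 5.25 dB

5.25 dB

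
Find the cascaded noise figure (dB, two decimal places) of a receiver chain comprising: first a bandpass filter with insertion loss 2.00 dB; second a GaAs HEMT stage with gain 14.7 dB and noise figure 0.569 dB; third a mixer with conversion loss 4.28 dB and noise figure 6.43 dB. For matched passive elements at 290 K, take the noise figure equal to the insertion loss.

2.99 dB

Convert to linear (a loss of L dB is a gain of −L dB): F_i = 10^(NF_i/10), G_i = 10^(G_i,dB/10)
  Stage 1: F_1 = 10^(2.00/10) = 1.585, G_1 = 10^(−2.00/10) = 0.6310
  Stage 2: F_2 = 10^(0.569/10) = 1.140, G_2 = 10^(14.7/10) = 29.51
  Stage 3: F_3 = 10^(6.43/10) = 4.395, G_3 = 10^(−4.28/10) = 0.3733
Friis cascade:
  F = 1.585 + (1.140 − 1)/0.6310 + (4.395 − 1)/18.62 = 1.989
NF = 10 log₁₀(1.989) = 2.99 dB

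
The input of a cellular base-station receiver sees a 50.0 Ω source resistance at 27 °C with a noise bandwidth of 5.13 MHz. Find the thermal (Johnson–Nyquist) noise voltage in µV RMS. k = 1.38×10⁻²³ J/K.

T = 27 °C + 273.15 = 300.15 K
V_n = √(4kTRB)
4kTRB = 4 × 1.38×10⁻²³ × 300.15 × 5.00×10¹ × 5.13×10⁶ = 4.25×10⁻¹² V²
V_n = √(4.25×10⁻¹²) = 2.06×10⁻⁶ V = 2.06 µV

2.06 µV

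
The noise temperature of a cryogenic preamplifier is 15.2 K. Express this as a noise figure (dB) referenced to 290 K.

0.222 dB

F = 1 + T_e/T₀ = 1 + 15.2/290 = 1.05241
NF = 10 log₁₀(1.05241) = 0.222 dB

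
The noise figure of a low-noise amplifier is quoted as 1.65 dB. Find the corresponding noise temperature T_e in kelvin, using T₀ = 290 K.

F = 10^(1.65/10) = 1.46218
T_e = (F − 1)·T₀ = (1.46218 − 1) × 290 = 134 K

134 K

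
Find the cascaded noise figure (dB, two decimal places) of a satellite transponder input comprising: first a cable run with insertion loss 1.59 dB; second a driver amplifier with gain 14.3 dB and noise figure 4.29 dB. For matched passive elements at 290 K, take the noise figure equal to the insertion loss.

5.88 dB

Convert to linear (a loss of L dB is a gain of −L dB): F_i = 10^(NF_i/10), G_i = 10^(G_i,dB/10)
  Stage 1: F_1 = 10^(1.59/10) = 1.442, G_1 = 10^(−1.59/10) = 0.6934
  Stage 2: F_2 = 10^(4.29/10) = 2.685, G_2 = 10^(14.3/10) = 26.92
Friis cascade:
  F = 1.442 + (2.685 − 1)/0.6934 = 3.873
NF = 10 log₁₀(3.873) = 5.88 dB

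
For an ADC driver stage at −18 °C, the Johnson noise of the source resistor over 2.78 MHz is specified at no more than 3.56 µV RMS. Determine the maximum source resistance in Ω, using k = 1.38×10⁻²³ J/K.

T = −18 °C + 273.15 = 255.15 K
Johnson–Nyquist: V_n = √(4kTRB) ⇒ R = V_n² / (4kTB)
4kTB = 4 × 1.38×10⁻²³ × 255.15 × 2.78×10⁶ = 3.92×10⁻¹⁴
R = (3.56×10⁻⁶)² / 3.92×10⁻¹⁴ = 3.24×10² Ω = 324 Ω

324 Ω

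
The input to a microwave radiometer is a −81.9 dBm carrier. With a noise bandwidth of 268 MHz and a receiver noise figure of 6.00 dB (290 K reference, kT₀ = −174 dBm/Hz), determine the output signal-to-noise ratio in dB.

1.8 dB

Noise floor: N = −174 + 10 log₁₀(B) + NF
10 log₁₀(2.68×10⁸) = 84.28 dB
N = −174 + 84.28 + 6.00 = −83.72 dBm
SNR = P_sig − N = −81.9 − (−83.72) = 1.82 dB → 1.8 dB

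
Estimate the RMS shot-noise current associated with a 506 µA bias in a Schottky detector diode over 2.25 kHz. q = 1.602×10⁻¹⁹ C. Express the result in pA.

604 pA

I_n = √(2qI·B)
2qI·B = 2 × 1.602×10⁻¹⁹ × 5.06×10⁻⁴ × 2.25×10³ = 3.65×10⁻¹⁹ A²
I_n = √(3.65×10⁻¹⁹) = 6.04×10⁻¹⁰ A = 604 pA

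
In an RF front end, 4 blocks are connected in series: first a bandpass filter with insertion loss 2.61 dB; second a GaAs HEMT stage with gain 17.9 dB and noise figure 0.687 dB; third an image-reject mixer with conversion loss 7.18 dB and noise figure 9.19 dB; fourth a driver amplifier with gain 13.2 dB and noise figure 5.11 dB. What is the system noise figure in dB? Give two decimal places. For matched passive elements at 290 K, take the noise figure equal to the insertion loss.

Convert to linear (a loss of L dB is a gain of −L dB): F_i = 10^(NF_i/10), G_i = 10^(G_i,dB/10)
  Stage 1: F_1 = 10^(2.61/10) = 1.824, G_1 = 10^(−2.61/10) = 0.5483
  Stage 2: F_2 = 10^(0.687/10) = 1.171, G_2 = 10^(17.9/10) = 61.66
  Stage 3: F_3 = 10^(9.19/10) = 8.299, G_3 = 10^(−7.18/10) = 0.1914
  Stage 4: F_4 = 10^(5.11/10) = 3.243, G_4 = 10^(13.2/10) = 20.89
Friis cascade:
  F = 1.824 + (1.171 − 1)/0.5483 + (8.299 − 1)/33.81 + (3.243 − 1)/6.471 = 2.699
NF = 10 log₁₀(2.699) = 4.31 dB

4.31 dB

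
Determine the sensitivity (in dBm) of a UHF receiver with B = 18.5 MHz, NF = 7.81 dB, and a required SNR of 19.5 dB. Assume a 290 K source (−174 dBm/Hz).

−74.0 dBm

Sensitivity = −174 + 10 log₁₀(B) + NF + SNR_min
= −174 + 72.67 + 7.81 + 19.5
= −74.02 dBm → −74.0 dBm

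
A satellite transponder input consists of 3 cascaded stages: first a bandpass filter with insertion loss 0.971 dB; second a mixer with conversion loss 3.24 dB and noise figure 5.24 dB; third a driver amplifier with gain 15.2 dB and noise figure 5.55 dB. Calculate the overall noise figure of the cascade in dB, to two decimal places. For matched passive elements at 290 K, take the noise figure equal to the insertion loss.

10.42 dB

Convert to linear (a loss of L dB is a gain of −L dB): F_i = 10^(NF_i/10), G_i = 10^(G_i,dB/10)
  Stage 1: F_1 = 10^(0.971/10) = 1.251, G_1 = 10^(−0.971/10) = 0.7997
  Stage 2: F_2 = 10^(5.24/10) = 3.342, G_2 = 10^(−3.24/10) = 0.4742
  Stage 3: F_3 = 10^(5.55/10) = 3.589, G_3 = 10^(15.2/10) = 33.11
Friis cascade:
  F = 1.251 + (3.342 − 1)/0.7997 + (3.589 − 1)/0.3792 = 11.01
NF = 10 log₁₀(11.01) = 10.42 dB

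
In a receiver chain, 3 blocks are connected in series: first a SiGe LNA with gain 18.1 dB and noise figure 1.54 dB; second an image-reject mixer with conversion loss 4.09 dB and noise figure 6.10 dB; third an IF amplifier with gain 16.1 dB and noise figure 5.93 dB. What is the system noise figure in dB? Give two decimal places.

Convert to linear (a loss of L dB is a gain of −L dB): F_i = 10^(NF_i/10), G_i = 10^(G_i,dB/10)
  Stage 1: F_1 = 10^(1.54/10) = 1.426, G_1 = 10^(18.1/10) = 64.57
  Stage 2: F_2 = 10^(6.10/10) = 4.074, G_2 = 10^(−4.09/10) = 0.3899
  Stage 3: F_3 = 10^(5.93/10) = 3.917, G_3 = 10^(16.1/10) = 40.74
Friis cascade:
  F = 1.426 + (4.074 − 1)/64.57 + (3.917 − 1)/25.18 = 1.589
NF = 10 log₁₀(1.589) = 2.01 dB

2.01 dB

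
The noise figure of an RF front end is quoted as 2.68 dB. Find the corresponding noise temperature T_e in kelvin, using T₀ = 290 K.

F = 10^(2.68/10) = 1.85353
T_e = (F − 1)·T₀ = (1.85353 − 1) × 290 = 248 K

248 K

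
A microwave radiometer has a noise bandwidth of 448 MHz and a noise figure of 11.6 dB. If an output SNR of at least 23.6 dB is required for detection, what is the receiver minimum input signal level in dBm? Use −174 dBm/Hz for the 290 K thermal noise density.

−52.3 dBm

Sensitivity = −174 + 10 log₁₀(B) + NF + SNR_min
= −174 + 86.51 + 11.6 + 23.6
= −52.29 dBm → −52.3 dBm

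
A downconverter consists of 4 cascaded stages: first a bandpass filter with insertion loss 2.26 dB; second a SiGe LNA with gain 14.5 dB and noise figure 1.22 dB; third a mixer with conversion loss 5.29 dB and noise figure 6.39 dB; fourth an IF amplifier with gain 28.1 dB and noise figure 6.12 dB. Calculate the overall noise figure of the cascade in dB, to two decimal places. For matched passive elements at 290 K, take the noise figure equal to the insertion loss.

4.85 dB

Convert to linear (a loss of L dB is a gain of −L dB): F_i = 10^(NF_i/10), G_i = 10^(G_i,dB/10)
  Stage 1: F_1 = 10^(2.26/10) = 1.683, G_1 = 10^(−2.26/10) = 0.5943
  Stage 2: F_2 = 10^(1.22/10) = 1.324, G_2 = 10^(14.5/10) = 28.18
  Stage 3: F_3 = 10^(6.39/10) = 4.355, G_3 = 10^(−5.29/10) = 0.2958
  Stage 4: F_4 = 10^(6.12/10) = 4.093, G_4 = 10^(28.1/10) = 645.7
Friis cascade:
  F = 1.683 + (1.324 − 1)/0.5943 + (4.355 − 1)/16.75 + (4.093 − 1)/4.955 = 3.053
NF = 10 log₁₀(3.053) = 4.85 dB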